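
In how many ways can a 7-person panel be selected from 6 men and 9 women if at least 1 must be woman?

Sum over valid woman counts:
C(9,1)C(6,6) = 9
C(9,2)C(6,5) = 216
C(9,3)C(6,4) = 1260
C(9,4)C(6,3) = 2520
C(9,5)C(6,2) = 1890
C(9,6)C(6,1) = 504
C(9,7)C(6,0) = 36
Total: 9 + 216 + 1260 + 2520 + 1890 + 504 + 36.

Final answer: 6435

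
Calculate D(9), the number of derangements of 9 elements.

D(n) = (n-1)(D(n-1) + D(n-2)), D(0)=1, D(1)=0.
Building up: D(2)=1, D(3)=2, D(4)=9, D(5)=44, D(6)=265, D(7)=1854, D(8)=14833.
D(9) = 8 x (D(8) + D(7)) = 8 x (14833 + 1854).

Final answer: D(9) = 133496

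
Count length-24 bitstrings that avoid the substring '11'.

A valid string ends in 0 (append to any length-(n-1) valid string) or in 01 (append to any length-(n-2) valid string), so a(n) = a(n-1) + a(n-2) with a(1)=2, a(2)=3.
Iterating the recurrence: a(1)=2, a(2)=3, a(3)=5, a(4)=8, a(5)=13, a(6)=21, a(7)=34, a(8)=55, a(9)=89, a(10)=144, a(11)=233, a(12)=377, a(13)=610, a(14)=987, a(15)=1597, a(16)=2584, a(17)=4181, a(18)=6765, a(19)=10946, a(20)=17711, a(21)=28657, a(22)=46368, a(23)=75025, a(24)=121393.

Final answer: 121393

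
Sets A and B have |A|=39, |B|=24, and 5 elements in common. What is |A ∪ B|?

|A union B| = |A| + |B| - |A intersect B| = 39 + 24 - 5.

Final answer: 58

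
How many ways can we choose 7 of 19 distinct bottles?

C(19,7) = 19!/(7! x 12!).

Final answer: \binom{19}{7} = 50388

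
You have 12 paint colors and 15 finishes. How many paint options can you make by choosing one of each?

By the multiplication principle: 12 x 15.

Final answer: 180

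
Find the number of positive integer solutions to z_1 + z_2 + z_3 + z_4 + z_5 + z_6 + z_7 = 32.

Substitute z'_i = z_i - 1 (so z'_i >= 0). Then sum z'_i = 32 - 7 = 25.
Stars and bars: C(25+7-1, 7-1) = C(31,6).

Final answer: C(31,6) = 736281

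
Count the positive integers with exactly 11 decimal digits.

These are the integers in [10^10, 10^11), so the count is 10^11 - 10^10 = 9 x 10^10.

Final answer: 90000000000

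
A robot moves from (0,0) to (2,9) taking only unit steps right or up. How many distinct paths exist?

Each path has 2 right steps and 9 up steps in some order (11 steps total).
Choose which 9 of the 11 steps are up: C(11,9).

Final answer: C(11,9) = 55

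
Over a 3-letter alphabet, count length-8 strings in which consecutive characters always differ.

Let g(n) count such strings. g(1) = 3, and each valid string of length n-1 extends in 2 ways (any symbol but the last), so g(n) = 2 g(n-1).
Total: g(8) = 3 x 2^7.

Final answer: 3 x 2^{7} = 384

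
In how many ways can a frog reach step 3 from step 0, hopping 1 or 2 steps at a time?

Let f(n) count the ways. The last step is size 1 or 2, so f(n) = f(n-1) + f(n-2) with f(1)=1, f(2)=2.
Computing successive values: f(1)=1, f(2)=2, f(3)=3.

Final answer: 3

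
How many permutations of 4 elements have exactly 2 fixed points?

Choose which 2 elements are fixed: C(4,2) = 6.
Derange the remaining 2 using D(j) = (j-1)(D(j-1) + D(j-2)), D(0)=1, D(1)=0: D(2)=1.
Total: 6 x 1.

Final answer: C(4,2) D(2) = 6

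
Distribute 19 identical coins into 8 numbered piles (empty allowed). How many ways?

Stars and bars: C(n+k-1, k-1) = C(26,7).

Final answer: C(26,7) = 657800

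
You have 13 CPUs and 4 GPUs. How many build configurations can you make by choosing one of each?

By the multiplication principle: 13 x 4.

Final answer: 52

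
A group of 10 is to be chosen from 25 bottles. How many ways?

C(25,10) = 25!/(10! x 15!).

Final answer: \binom{25}{10} = 3268760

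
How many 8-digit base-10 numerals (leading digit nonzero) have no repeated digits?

The leading digit has 9 choices (anything but zero); the next has 9 (anything but the first), then 8, and so on, one fewer each time.
Total: 9 x 9 x 8 x 7 x 6 x 5 x 4 x 3.

Final answer: 1632960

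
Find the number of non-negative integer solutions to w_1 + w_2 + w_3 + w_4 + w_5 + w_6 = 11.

Stars and bars with 11 stars and 5 bars:
C(11+6-1, 6-1) = C(16,5).

Final answer: C(16,5) = 4368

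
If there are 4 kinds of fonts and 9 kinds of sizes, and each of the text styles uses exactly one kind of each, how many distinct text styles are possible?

By the multiplication principle: 4 x 9.

Final answer: 36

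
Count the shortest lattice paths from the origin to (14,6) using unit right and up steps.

Each path has 14 right steps and 6 up steps in some order (20 steps total).
Choose which 6 of the 20 steps are up: C(20,6).

Final answer: C(20,6) = 38760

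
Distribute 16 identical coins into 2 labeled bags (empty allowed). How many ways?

Stars and bars: C(n+k-1, k-1) = C(17,1).

Final answer: C(17,1) = 17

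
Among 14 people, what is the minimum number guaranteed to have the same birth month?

There are 12 possible values for birth month. With 14 people and 12 categories, by pigeonhole: ceiling(14/12).

Final answer: 2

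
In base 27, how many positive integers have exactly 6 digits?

Leading digit: 26 options (nonzero). Other 5 digit(s): 27 options each.
Total: 26 x 27^5.

Final answer: 373071582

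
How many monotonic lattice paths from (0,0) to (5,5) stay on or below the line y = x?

Total monotonic paths to (5,5): C(10,5) = 252.
By the reflection principle, paths that go above the diagonal number C(10,6) = 210.
Valid Dyck paths: 252 - 210.
(These counts are the Catalan numbers.)

Final answer: C_{5} = 42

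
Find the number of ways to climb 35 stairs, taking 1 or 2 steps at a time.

Condition on the final move: it is a 1-step (f(n-1) ways to get there) or a 2-step (f(n-2) ways), so f(n) = f(n-1) + f(n-2), with f(1)=1, f(2)=2.
Building up term by term: f(1)=1, f(2)=2, f(3)=3, f(4)=5, f(5)=8, f(6)=13, f(7)=21, f(8)=34, f(9)=55, f(10)=89, f(11)=144, f(12)=233, f(13)=377, f(14)=610, f(15)=987, f(16)=1597, f(17)=2584, f(18)=4181, f(19)=6765, f(20)=10946, f(21)=17711, f(22)=28657, f(23)=46368, f(24)=75025, f(25)=121393, f(26)=196418, f(27)=317811, f(28)=514229, f(29)=832040, f(30)=1346269, f(31)=2178309, f(32)=3524578, f(33)=5702887, f(34)=9227465, f(35)=14930352.

Final answer: 14930352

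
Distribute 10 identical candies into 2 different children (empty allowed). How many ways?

Stars and bars: C(n+k-1, k-1) = C(11,1).

Final answer: C(11,1) = 11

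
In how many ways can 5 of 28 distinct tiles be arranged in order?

P(28,5) = 28!/(28-5)! = 28!/23!.

Final answer: P(28,5) = 11793600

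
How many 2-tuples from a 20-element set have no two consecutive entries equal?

Let g(n) count such strings. g(1) = 20, and each valid string of length n-1 extends in 19 ways (any symbol but the last), so g(n) = 19 g(n-1).
Total: g(2) = 20 x 19^1.

Final answer: 20 x 19^{1} = 380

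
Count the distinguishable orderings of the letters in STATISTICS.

Letters (A:1, C:1, I:2, S:3, T:3). Total letters: 10.
Permutations = 10!/(3! x 3! x 2!).

Final answer: 50400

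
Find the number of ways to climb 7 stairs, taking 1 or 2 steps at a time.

Let f(n) be the number of climbs. Removing the last move (1 or 2 steps) gives f(n) = f(n-1) + f(n-2); base cases f(1)=1, f(2)=2.
Iterating the recurrence: f(1)=1, f(2)=2, f(3)=3, f(4)=5, f(5)=8, f(6)=13, f(7)=21.

Final answer: 21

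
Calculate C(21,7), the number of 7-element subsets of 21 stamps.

C(21,7) = 21!/(7! x (21-7)!).

Final answer: C(21,7) = 116280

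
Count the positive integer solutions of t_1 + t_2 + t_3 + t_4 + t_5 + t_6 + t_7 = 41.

Substitute t'_i = t_i - 1 (so t'_i >= 0). Then sum t'_i = 41 - 7 = 34.
Stars and bars: C(34+7-1, 7-1) = C(40,6).

Final answer: C(40,6) = 3838380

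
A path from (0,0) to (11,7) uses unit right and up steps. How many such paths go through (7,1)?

Paths (0,0)->(7,1): C(8,1) = 8.
Paths (7,1)->(11,7): C(10,6) = 210.
By multiplication principle: 8 x 210.

Final answer: 1680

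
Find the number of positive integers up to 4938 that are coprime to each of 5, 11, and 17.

|div by 5|=987, |div by 11|=448, |div by 17|=290.
|div by 5&11|=89, |div by 5&17|=58, |div by 11&17|=26, |div by all|=5.
By inclusion-exclusion, divisible by at least one: 987+448+290-89-58-26+5 = 1557.
Not divisible by any: 4938 - 1557.

Final answer: 3381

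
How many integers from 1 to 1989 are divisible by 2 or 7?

Multiples of 2: 994. Multiples of 7: 284. Of both (lcm=14): 142.
By inclusion-exclusion: 994 + 284 - 142.

Final answer: 1136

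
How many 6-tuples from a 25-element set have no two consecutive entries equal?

Let g(n) count such strings. g(1) = 25, and each valid string of length n-1 extends in 24 ways (any symbol but the last), so g(n) = 24 g(n-1).
Total: g(6) = 25 x 24^5.

Final answer: 25 x 24^{5} = 199065600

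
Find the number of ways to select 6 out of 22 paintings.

C(22,6) = 22!/(6! x (22-6)!).

Final answer: C(22,6) = 74613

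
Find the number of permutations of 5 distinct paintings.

The number of ways to arrange 5 distinct objects is 5!.

Final answer: 5! = 120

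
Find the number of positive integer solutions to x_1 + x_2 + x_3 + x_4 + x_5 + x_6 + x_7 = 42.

Substitute x'_i = x_i - 1 (so x'_i >= 0). Then sum x'_i = 42 - 7 = 35.
Stars and bars: C(35+7-1, 7-1) = C(41,6).

Final answer: C(41,6) = 4496388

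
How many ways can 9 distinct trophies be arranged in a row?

The number of ways to arrange 9 distinct objects is 9!.

Final answer: 9! = 362880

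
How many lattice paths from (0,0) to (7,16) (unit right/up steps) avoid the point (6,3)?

Total paths to (7,16): C(23,16) = 245157.
Paths through (6,3): C(9,3) x C(14,13) = 1176.
Avoiding (6,3): 245157 - 1176.

Final answer: 243981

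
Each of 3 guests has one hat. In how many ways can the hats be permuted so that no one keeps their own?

Use the recurrence D(n) = (n-1)(D(n-1) + D(n-2)) with D(0)=1, D(1)=0.
D(2) = 1 x (0 + 1) = 1
D(3) = 2 x (D(2) + D(1)) = 2 x (1 + 0)

Final answer: D(3) = 2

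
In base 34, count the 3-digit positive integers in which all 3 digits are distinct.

The leading digit has 33 choices (anything but zero); the next has 33 (anything but the first), then 32, and so on, one fewer each time.
Total: 33 x 33 x 32.

Final answer: 34848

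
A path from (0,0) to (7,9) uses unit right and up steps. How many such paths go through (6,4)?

Paths (0,0)->(6,4): C(10,4) = 210.
Paths (6,4)->(7,9): C(6,5) = 6.
By multiplication principle: 210 x 6.

Final answer: 1260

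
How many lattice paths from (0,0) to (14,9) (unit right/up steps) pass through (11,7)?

Paths (0,0)->(11,7): C(18,7) = 31824.
Paths (11,7)->(14,9): C(5,2) = 10.
By multiplication principle: 31824 x 10.

Final answer: 318240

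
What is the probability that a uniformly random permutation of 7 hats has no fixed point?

D(n) = (n-1)(D(n-1) + D(n-2)), D(0)=1, D(1)=0.
Building up: D(2)=1, D(3)=2, D(4)=9, D(5)=44, D(6)=265, D(7)=1854.
Total arrangements: 7! = 5040.
Probability = D(7)/7! = 103/280.

Final answer: D(7)/7! = 1854/5040 = 0.367857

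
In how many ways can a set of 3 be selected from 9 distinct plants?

C(9,3) = 9!/(3! x (9-3)!).

Final answer: C(9,3) = 84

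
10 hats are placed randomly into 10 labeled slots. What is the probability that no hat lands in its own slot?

D(n) = (n-1)(D(n-1) + D(n-2)), D(0)=1, D(1)=0.
Building up: D(2)=1, D(3)=2, D(4)=9, D(5)=44, D(6)=265, D(7)=1854, D(8)=14833, D(9)=133496, D(10)=1334961.
Total arrangements: 10! = 3628800.
Probability = D(10)/10! = 16481/44800.

Final answer: D(10)/10! = 1334961/3628800 = 0.367879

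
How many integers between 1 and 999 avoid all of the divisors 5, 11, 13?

|div by 5|=199, |div by 11|=90, |div by 13|=76.
|div by 5&11|=18, |div by 5&13|=15, |div by 11&13|=6, |div by all|=1.
By inclusion-exclusion, divisible by at least one: 199+90+76-18-15-6+1 = 327.
Not divisible by any: 999 - 327.

Final answer: 672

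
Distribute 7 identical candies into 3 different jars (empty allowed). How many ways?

Stars and bars: C(n+k-1, k-1) = C(9,2).

Final answer: C(9,2) = 36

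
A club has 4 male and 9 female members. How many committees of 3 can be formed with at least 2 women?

Sum over valid woman counts:
C(9,2)C(4,1) = 144
C(9,3)C(4,0) = 84
Total: 144 + 84.

Final answer: 228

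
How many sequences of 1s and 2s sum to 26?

Let f(n) be the number of climbs. Removing the last move (1 or 2 steps) gives f(n) = f(n-1) + f(n-2); base cases f(1)=1, f(2)=2.
Computing successive values: f(1)=1, f(2)=2, f(3)=3, f(4)=5, f(5)=8, f(6)=13, f(7)=21, f(8)=34, f(9)=55, f(10)=89, f(11)=144, f(12)=233, f(13)=377, f(14)=610, f(15)=987, f(16)=1597, f(17)=2584, f(18)=4181, f(19)=6765, f(20)=10946, f(21)=17711, f(22)=28657, f(23)=46368, f(24)=75025, f(25)=121393, f(26)=196418.

Final answer: 196418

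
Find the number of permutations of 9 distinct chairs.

The number of ways to arrange 9 distinct objects is 9!.

Final answer: 9! = 362880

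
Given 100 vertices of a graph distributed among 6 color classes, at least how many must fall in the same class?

By pigeonhole with 100 objects and 6 categories: ceiling(100/6).

Final answer: 17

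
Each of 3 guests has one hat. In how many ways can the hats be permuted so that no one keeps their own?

D(n) = (n-1)(D(n-1) + D(n-2)), D(0)=1, D(1)=0.
D(2) = 1 x (0 + 1) = 1
D(3) = 2 x (D(2) + D(1)) = 2 x (1 + 0)

Final answer: D(3) = 2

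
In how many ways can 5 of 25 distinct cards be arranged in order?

P(25,5) = 25!/(25-5)! = 25!/20!.

Final answer: P(25,5) = 6375600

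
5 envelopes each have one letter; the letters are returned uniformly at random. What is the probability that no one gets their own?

Derangements satisfy D(n) = (n-1)(D(n-1) + D(n-2)), starting from D(0)=1, D(1)=0.
Building up: D(2)=1, D(3)=2, D(4)=9, D(5)=44.
Total arrangements: 5! = 120.
Probability = D(5)/5! = 11/30.

Final answer: D(5)/5! = 44/120 = 0.366667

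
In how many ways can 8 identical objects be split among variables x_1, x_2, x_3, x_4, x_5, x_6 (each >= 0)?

Stars and bars with 8 stars and 5 bars:
C(8+6-1, 6-1) = C(13,5).

Final answer: C(13,5) = 1287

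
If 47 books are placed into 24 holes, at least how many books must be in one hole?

By the pigeonhole principle: ceiling(47/24).

Final answer: 2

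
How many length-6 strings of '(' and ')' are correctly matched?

This is counted by the nth Catalan number C_n. Here n = 3 (pairs).
C_n = C(2n,n) - C(2n,n+1), so C_{3} = C(6,3) - C(6,4) = 20 - 15.

Final answer: C_{3} = 5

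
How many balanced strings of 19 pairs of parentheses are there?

This is a standard Catalan-number count: the answer is C_n. Here n = 19 (pairs).
C_n = (2n)!/(n!(n+1)!), so C_{19} = 38!/(19! x 20!) = C(38,19)/20 = 35345263800/20.

Final answer: C_{19} = 1767263190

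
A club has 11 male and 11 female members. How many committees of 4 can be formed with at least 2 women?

Sum over valid woman counts:
C(11,2)C(11,2) = 3025
C(11,3)C(11,1) = 1815
C(11,4)C(11,0) = 330
Total: 3025 + 1815 + 330.

Final answer: 5170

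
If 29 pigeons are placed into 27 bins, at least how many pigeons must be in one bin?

By the pigeonhole principle: ceiling(29/27).

Final answer: 2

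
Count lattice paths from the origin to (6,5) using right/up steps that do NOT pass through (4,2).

Total paths to (6,5): C(11,5) = 462.
Paths through (4,2): C(6,2) x C(5,3) = 150.
Avoiding (4,2): 462 - 150.

Final answer: 312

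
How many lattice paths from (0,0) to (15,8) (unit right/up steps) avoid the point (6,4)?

Total paths to (15,8): C(23,8) = 490314.
Paths through (6,4): C(10,4) x C(13,4) = 150150.
Avoiding (6,4): 490314 - 150150.

Final answer: 340164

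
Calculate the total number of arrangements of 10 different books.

The number of ways to arrange 10 distinct objects is 10!.

Final answer: 10! = 3628800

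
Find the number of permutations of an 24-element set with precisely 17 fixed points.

Choose which 17 elements are fixed: C(24,17) = 346104.
Derange the remaining 7 using D(j) = (j-1)(D(j-1) + D(j-2)), D(0)=1, D(1)=0: D(2)=1, D(3)=2, D(4)=9, D(5)=44, D(6)=265, D(7)=1854.
Total: 346104 x 1854.

Final answer: C(24,17) D(7) = 641676816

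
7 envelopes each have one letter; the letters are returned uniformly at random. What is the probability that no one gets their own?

Derangements satisfy D(n) = (n-1)(D(n-1) + D(n-2)), starting from D(0)=1, D(1)=0.
Building up: D(2)=1, D(3)=2, D(4)=9, D(5)=44, D(6)=265, D(7)=1854.
Total arrangements: 7! = 5040.
Probability = D(7)/7! = 103/280.

Final answer: D(7)/7! = 1854/5040 = 0.367857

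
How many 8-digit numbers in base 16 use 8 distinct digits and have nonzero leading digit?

The leading digit has 15 choices (anything but zero); the next has 15 (anything but the first), then 14, and so on, one fewer each time.
Total: 15 x 15 x 14 x 13 x 12 x 11 x 10 x 9.

Final answer: 486486000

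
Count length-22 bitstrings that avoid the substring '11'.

Let a(n) count valid strings. If the last bit is 0 the prefix is any valid string of length n-1; if it is 1 the string must end in 01 with a valid prefix of length n-2. So a(n) = a(n-1) + a(n-2), a(1)=2, a(2)=3.
Building up term by term: a(1)=2, a(2)=3, a(3)=5, a(4)=8, a(5)=13, a(6)=21, a(7)=34, a(8)=55, a(9)=89, a(10)=144, a(11)=233, a(12)=377, a(13)=610, a(14)=987, a(15)=1597, a(16)=2584, a(17)=4181, a(18)=6765, a(19)=10946, a(20)=17711, a(21)=28657, a(22)=46368.

Final answer: 46368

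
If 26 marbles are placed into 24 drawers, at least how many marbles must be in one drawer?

By the pigeonhole principle: ceiling(26/24).

Final answer: 2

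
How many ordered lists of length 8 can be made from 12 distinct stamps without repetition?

P(12,8) = 12!/(12-8)! = 12!/4!.

Final answer: P(12,8) = 19958400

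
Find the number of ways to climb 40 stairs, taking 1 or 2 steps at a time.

Let f(n) count the ways. The last step is size 1 or 2, so f(n) = f(n-1) + f(n-2) with f(1)=1, f(2)=2.
Iterating the recurrence: f(1)=1, f(2)=2, f(3)=3, f(4)=5, f(5)=8, f(6)=13, f(7)=21, f(8)=34, f(9)=55, f(10)=89, f(11)=144, f(12)=233, f(13)=377, f(14)=610, f(15)=987, f(16)=1597, f(17)=2584, f(18)=4181, f(19)=6765, f(20)=10946, f(21)=17711, f(22)=28657, f(23)=46368, f(24)=75025, f(25)=121393, f(26)=196418, f(27)=317811, f(28)=514229, f(29)=832040, f(30)=1346269, f(31)=2178309, f(32)=3524578, f(33)=5702887, f(34)=9227465, f(35)=14930352, f(36)=24157817, f(37)=39088169, f(38)=63245986, f(39)=102334155, f(40)=165580141.

Final answer: 165580141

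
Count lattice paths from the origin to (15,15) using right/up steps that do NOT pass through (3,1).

Total paths to (15,15): C(30,15) = 155117520.
Paths through (3,1): C(4,1) x C(26,14) = 38630800.
Avoiding (3,1): 155117520 - 38630800.

Final answer: 116486720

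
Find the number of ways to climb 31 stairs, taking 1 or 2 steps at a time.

Condition on the final move: it is a 1-step (f(n-1) ways to get there) or a 2-step (f(n-2) ways), so f(n) = f(n-1) + f(n-2), with f(1)=1, f(2)=2.
Building up term by term: f(1)=1, f(2)=2, f(3)=3, f(4)=5, f(5)=8, f(6)=13, f(7)=21, f(8)=34, f(9)=55, f(10)=89, f(11)=144, f(12)=233, f(13)=377, f(14)=610, f(15)=987, f(16)=1597, f(17)=2584, f(18)=4181, f(19)=6765, f(20)=10946, f(21)=17711, f(22)=28657, f(23)=46368, f(24)=75025, f(25)=121393, f(26)=196418, f(27)=317811, f(28)=514229, f(29)=832040, f(30)=1346269, f(31)=2178309.

Final answer: 2178309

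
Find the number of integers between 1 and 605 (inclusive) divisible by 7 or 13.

Multiples of 7: 86. Multiples of 13: 46. Of both (lcm=91): 6.
By inclusion-exclusion: 86 + 46 - 6.

Final answer: 126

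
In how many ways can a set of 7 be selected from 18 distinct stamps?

C(18,7) = 18!/(7! x (18-7)!).

Final answer: C(18,7) = 31824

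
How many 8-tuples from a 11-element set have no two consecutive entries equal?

First character: 11 choices. Each subsequent: 10 choices (must differ from the previous one).
Total: 11 x 10^7.

Final answer: 11 x 10^{7} = 110000000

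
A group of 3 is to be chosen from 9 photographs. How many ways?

C(9,3) = 9!/(3! x (9-3)!).

Final answer: C(9,3) = 84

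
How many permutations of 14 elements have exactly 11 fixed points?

Choose which 11 elements are fixed: C(14,11) = 364.
Derange the remaining 3 using D(j) = (j-1)(D(j-1) + D(j-2)), D(0)=1, D(1)=0: D(2)=1, D(3)=2.
Total: 364 x 2.

Final answer: C(14,11) D(3) = 728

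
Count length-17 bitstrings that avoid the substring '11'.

Classify by the final bit: ...0 gives a(n-1) strings, ...01 gives a(n-2) strings. Thus a(n) = a(n-1) + a(n-2) with a(1)=2, a(2)=3.
Iterating the recurrence: a(1)=2, a(2)=3, a(3)=5, a(4)=8, a(5)=13, a(6)=21, a(7)=34, a(8)=55, a(9)=89, a(10)=144, a(11)=233, a(12)=377, a(13)=610, a(14)=987, a(15)=1597, a(16)=2584, a(17)=4181.

Final answer: 4181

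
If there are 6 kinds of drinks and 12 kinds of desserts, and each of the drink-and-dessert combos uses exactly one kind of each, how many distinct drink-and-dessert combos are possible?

By the multiplication principle: 6 x 12.

Final answer: 72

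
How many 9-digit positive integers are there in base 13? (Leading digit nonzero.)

In base 13, the leading digit has 12 choices (1..12); each of the remaining 8 digits has 13 choices.
Total: 12 x 13^8.

Final answer: 9788768652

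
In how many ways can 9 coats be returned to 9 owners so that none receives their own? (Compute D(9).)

Derangements satisfy D(n) = (n-1)(D(n-1) + D(n-2)), starting from D(0)=1, D(1)=0.
D(2) = 1 x (0 + 1) = 1
D(3) = 2 x (1 + 0) = 2
D(4) = 3 x (2 + 1) = 9
D(5) = 4 x (9 + 2) = 44
D(6) = 5 x (44 + 9) = 265
D(7) = 6 x (265 + 44) = 1854
D(8) = 7 x (1854 + 265) = 14833
D(9) = 8 x (D(8) + D(7)) = 8 x (14833 + 1854)

Final answer: D(9) = 133496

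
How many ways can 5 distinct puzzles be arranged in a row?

The number of ways to arrange 5 distinct objects is 5!.

Final answer: 5! = 120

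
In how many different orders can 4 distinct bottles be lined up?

The number of ways to arrange 4 distinct objects is 4!.

Final answer: 4! = 24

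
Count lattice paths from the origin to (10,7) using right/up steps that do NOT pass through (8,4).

Total paths to (10,7): C(17,7) = 19448.
Paths through (8,4): C(12,4) x C(5,3) = 4950.
Avoiding (8,4): 19448 - 4950.

Final answer: 14498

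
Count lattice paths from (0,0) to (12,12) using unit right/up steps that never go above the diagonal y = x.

Total monotonic paths to (12,12): C(24,12) = 2704156.
A path is bad iff it touches y = x + 1; reflecting its initial segment maps bad paths bijectively onto all paths to (11,13), of which there are C(24,13) = 2496144.
Valid Dyck paths: 2704156 - 2496144.
(Equivalently, C_{12} = C(24,12)/13 = 2704156/13.)

Final answer: C_{12} = 208012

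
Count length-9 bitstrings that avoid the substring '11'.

Let a(n) count valid strings. If the last bit is 0 the prefix is any valid string of length n-1; if it is 1 the string must end in 01 with a valid prefix of length n-2. So a(n) = a(n-1) + a(n-2), a(1)=2, a(2)=3.
Computing successive values: a(1)=2, a(2)=3, a(3)=5, a(4)=8, a(5)=13, a(6)=21, a(7)=34, a(8)=55, a(9)=89.

Final answer: 89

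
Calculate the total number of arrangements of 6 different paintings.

The number of ways to arrange 6 distinct objects is 6!.

Final answer: 6! = 720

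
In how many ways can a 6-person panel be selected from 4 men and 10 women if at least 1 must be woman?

Sum over valid woman counts:
C(10,2)C(4,4) = 45
C(10,3)C(4,3) = 480
C(10,4)C(4,2) = 1260
C(10,5)C(4,1) = 1008
C(10,6)C(4,0) = 210
Total: 45 + 480 + 1260 + 1008 + 210.

Final answer: 3003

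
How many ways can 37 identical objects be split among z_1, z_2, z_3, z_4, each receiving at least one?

Substitute z'_i = z_i - 1 (so z'_i >= 0). Then sum z'_i = 37 - 4 = 33.
Stars and bars: C(33+4-1, 4-1) = C(36,3).

Final answer: C(36,3) = 7140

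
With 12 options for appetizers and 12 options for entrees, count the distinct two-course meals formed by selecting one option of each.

By the multiplication principle: 12 x 12.

Final answer: 144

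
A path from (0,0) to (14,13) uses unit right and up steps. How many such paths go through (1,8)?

Paths (0,0)->(1,8): C(9,8) = 9.
Paths (1,8)->(14,13): C(18,5) = 8568.
By multiplication principle: 9 x 8568.

Final answer: 77112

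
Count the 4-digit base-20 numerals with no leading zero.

In base 20, the leading digit has 19 choices (1..19); each of the remaining 3 digits has 20 choices.
Total: 19 x 20^3.

Final answer: 152000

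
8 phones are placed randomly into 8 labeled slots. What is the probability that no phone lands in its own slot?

Derangements satisfy D(n) = (n-1)(D(n-1) + D(n-2)), starting from D(0)=1, D(1)=0.
Building up: D(2)=1, D(3)=2, D(4)=9, D(5)=44, D(6)=265, D(7)=1854, D(8)=14833.
Total arrangements: 8! = 40320.
Probability = D(8)/8! = 2119/5760.

Final answer: D(8)/8! = 14833/40320 = 0.367882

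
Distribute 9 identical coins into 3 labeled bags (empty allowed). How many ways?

Stars and bars: C(n+k-1, k-1) = C(11,2).

Final answer: C(11,2) = 55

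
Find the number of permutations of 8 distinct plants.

The number of ways to arrange 8 distinct objects is 8!.

Final answer: 8! = 40320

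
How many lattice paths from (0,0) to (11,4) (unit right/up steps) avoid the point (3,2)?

Total paths to (11,4): C(15,4) = 1365.
Paths through (3,2): C(5,2) x C(10,2) = 450.
Avoiding (3,2): 1365 - 450.

Final answer: 915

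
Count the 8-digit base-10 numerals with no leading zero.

Leading digit: 9 options (nonzero). Other 7 digit(s): 10 options each.
Total: 9 x 10^7.

Final answer: 90000000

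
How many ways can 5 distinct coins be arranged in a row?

The number of ways to arrange 5 distinct objects is 5!.

Final answer: 5! = 120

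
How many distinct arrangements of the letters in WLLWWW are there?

Letters (L:2, W:4). Total letters: 6.
Permutations = 6!/(4! x 2!).

Final answer: 15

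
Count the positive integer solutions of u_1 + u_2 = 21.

Substitute u'_i = u_i - 1 (so u'_i >= 0). Then sum u'_i = 21 - 2 = 19.
Stars and bars: C(19+2-1, 2-1) = C(20,1).

Final answer: C(20,1) = 20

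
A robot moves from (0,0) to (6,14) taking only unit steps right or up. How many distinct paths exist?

Each path has 6 right steps and 14 up steps in some order (20 steps total).
Choose which 14 of the 20 steps are up: C(20,14).

Final answer: C(20,14) = 38760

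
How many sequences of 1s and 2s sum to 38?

Let f(n) be the number of climbs. Removing the last move (1 or 2 steps) gives f(n) = f(n-1) + f(n-2); base cases f(1)=1, f(2)=2.
Computing successive values: f(1)=1, f(2)=2, f(3)=3, f(4)=5, f(5)=8, f(6)=13, f(7)=21, f(8)=34, f(9)=55, f(10)=89, f(11)=144, f(12)=233, f(13)=377, f(14)=610, f(15)=987, f(16)=1597, f(17)=2584, f(18)=4181, f(19)=6765, f(20)=10946, f(21)=17711, f(22)=28657, f(23)=46368, f(24)=75025, f(25)=121393, f(26)=196418, f(27)=317811, f(28)=514229, f(29)=832040, f(30)=1346269, f(31)=2178309, f(32)=3524578, f(33)=5702887, f(34)=9227465, f(35)=14930352, f(36)=24157817, f(37)=39088169, f(38)=63245986.

Final answer: 63245986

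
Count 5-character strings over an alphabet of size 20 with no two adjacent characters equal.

Let g(n) count such strings. g(1) = 20, and each valid string of length n-1 extends in 19 ways (any symbol but the last), so g(n) = 19 g(n-1).
Total: g(5) = 20 x 19^4.

Final answer: 20 x 19^{4} = 2606420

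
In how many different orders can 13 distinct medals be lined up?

The number of ways to arrange 13 distinct objects is 13!.

Final answer: 13! = 6227020800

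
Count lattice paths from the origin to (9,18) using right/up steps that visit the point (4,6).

Paths (0,0)->(4,6): C(10,6) = 210.
Paths (4,6)->(9,18): C(17,12) = 6188.
By multiplication principle: 210 x 6188.

Final answer: 1299480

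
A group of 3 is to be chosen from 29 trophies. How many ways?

C(29,3) = 29!/(3! x 26!).

Final answer: \binom{29}{3} = 3654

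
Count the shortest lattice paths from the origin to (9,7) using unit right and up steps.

Each path has 9 right steps and 7 up steps in some order (16 steps total).
Choose which 7 of the 16 steps are up: C(16,7).

Final answer: C(16,7) = 11440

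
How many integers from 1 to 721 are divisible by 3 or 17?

Multiples of 3: 240. Multiples of 17: 42. Of both (lcm=51): 14.
By inclusion-exclusion: 240 + 42 - 14.

Final answer: 268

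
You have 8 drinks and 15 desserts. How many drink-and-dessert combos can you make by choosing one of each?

By the multiplication principle: 8 x 15.

Final answer: 120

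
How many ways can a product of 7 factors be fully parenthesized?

This is counted by the nth Catalan number C_n. Here n = 7 - 1 = 6.
C_n = C(2n,n) - C(2n,n+1), so C_{6} = C(12,6) - C(12,7) = 924 - 792.

Final answer: C_{6} = 132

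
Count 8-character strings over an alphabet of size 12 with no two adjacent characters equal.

First character: 12 choices. Each subsequent: 11 choices (must differ from the previous one).
Total: 12 x 11^7.

Final answer: 12 x 11^{7} = 233846052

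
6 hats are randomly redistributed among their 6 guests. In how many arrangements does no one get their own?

D(n) = (n-1)(D(n-1) + D(n-2)), D(0)=1, D(1)=0.
D(2) = 1 x (0 + 1) = 1
D(3) = 2 x (1 + 0) = 2
D(4) = 3 x (2 + 1) = 9
D(5) = 4 x (9 + 2) = 44
D(6) = 5 x (D(5) + D(4)) = 5 x (44 + 9)

Final answer: D(6) = 265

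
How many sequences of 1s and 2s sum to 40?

Let f(n) count the ways. The last step is size 1 or 2, so f(n) = f(n-1) + f(n-2) with f(1)=1, f(2)=2.
Computing successive values: f(1)=1, f(2)=2, f(3)=3, f(4)=5, f(5)=8, f(6)=13, f(7)=21, f(8)=34, f(9)=55, f(10)=89, f(11)=144, f(12)=233, f(13)=377, f(14)=610, f(15)=987, f(16)=1597, f(17)=2584, f(18)=4181, f(19)=6765, f(20)=10946, f(21)=17711, f(22)=28657, f(23)=46368, f(24)=75025, f(25)=121393, f(26)=196418, f(27)=317811, f(28)=514229, f(29)=832040, f(30)=1346269, f(31)=2178309, f(32)=3524578, f(33)=5702887, f(34)=9227465, f(35)=14930352, f(36)=24157817, f(37)=39088169, f(38)=63245986, f(39)=102334155, f(40)=165580141.

Final answer: 165580141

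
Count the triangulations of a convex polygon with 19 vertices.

The structures are counted by the Catalan number C_n. Here n = 19 - 2 = 17.
C_n = C(2n,n) - C(2n,n+1), so C_{17} = C(34,17) - C(34,18) = 2333606220 - 2203961430.

Final answer: C_{17} = 129644790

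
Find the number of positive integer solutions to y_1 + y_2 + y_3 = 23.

Substitute y'_i = y_i - 1 (so y'_i >= 0). Then sum y'_i = 23 - 3 = 20.
Stars and bars: C(20+3-1, 3-1) = C(22,2).

Final answer: C(22,2) = 231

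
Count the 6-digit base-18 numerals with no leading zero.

In base 18, the leading digit has 17 choices (1..17); each of the remaining 5 digits has 18 choices.
Total: 17 x 18^5.

Final answer: 32122656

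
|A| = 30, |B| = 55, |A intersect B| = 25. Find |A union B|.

|A union B| = |A| + |B| - |A intersect B| = 30 + 55 - 25.

Final answer: 60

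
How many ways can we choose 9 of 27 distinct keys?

C(27,9) = 27!/(9! x 18!).

Final answer: \binom{27}{9} = 4686825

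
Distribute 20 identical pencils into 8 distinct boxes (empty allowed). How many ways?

Stars and bars: C(n+k-1, k-1) = C(27,7).

Final answer: C(27,7) = 888030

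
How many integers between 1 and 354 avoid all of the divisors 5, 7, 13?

|div by 5|=70, |div by 7|=50, |div by 13|=27.
|div by 5&7|=10, |div by 5&13|=5, |div by 7&13|=3, |div by all|=0.
By inclusion-exclusion, divisible by at least one: 70+50+27-10-5-3+0 = 129.
Not divisible by any: 354 - 129.

Final answer: 225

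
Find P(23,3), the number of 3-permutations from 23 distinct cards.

P(23,3) = 23!/(23-3)! = 23!/20!.

Final answer: P(23,3) = 10626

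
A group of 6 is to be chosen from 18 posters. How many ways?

C(18,6) = 18!/(6! x 12!).

Final answer: \binom{18}{6} = 18564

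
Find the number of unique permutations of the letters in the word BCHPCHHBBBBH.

Letters (B:5, C:2, H:4, P:1). Total letters: 12.
Permutations = 12!/(5! x 4! x 2!).

Final answer: 83160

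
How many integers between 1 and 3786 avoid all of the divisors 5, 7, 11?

|div by 5|=757, |div by 7|=540, |div by 11|=344.
|div by 5&7|=108, |div by 5&11|=68, |div by 7&11|=49, |div by all|=9.
By inclusion-exclusion, divisible by at least one: 757+540+344-108-68-49+9 = 1425.
Not divisible by any: 3786 - 1425.

Final answer: 2361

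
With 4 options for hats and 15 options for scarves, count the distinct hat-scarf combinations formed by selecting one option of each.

By the multiplication principle: 4 x 15.

Final answer: 60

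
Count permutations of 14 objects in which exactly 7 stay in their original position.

Choose which 7 elements are fixed: C(14,7) = 3432.
Derange the remaining 7 using D(j) = (j-1)(D(j-1) + D(j-2)), D(0)=1, D(1)=0: D(2)=1, D(3)=2, D(4)=9, D(5)=44, D(6)=265, D(7)=1854.
Total: 3432 x 1854.

Final answer: C(14,7) D(7) = 6362928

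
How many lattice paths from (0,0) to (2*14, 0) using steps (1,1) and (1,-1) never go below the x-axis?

Total monotonic paths to (14,14): C(28,14) = 40116600.
Paths that cross above y=x (reflection bijection): C(28,15) = 37442160.
Valid Dyck paths: 40116600 - 37442160.
(This is the Catalan number C_{14}.)

Final answer: C_{14} = 2674440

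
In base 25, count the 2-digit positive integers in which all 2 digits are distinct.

The leading digit has 24 choices (anything but zero); the next has 24 (anything but the first), then 23, and so on, one fewer each time.
Total: 24 x 24.

Final answer: 576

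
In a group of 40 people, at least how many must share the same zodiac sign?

There are 12 possible values for zodiac sign. With 40 people and 12 categories, by pigeonhole: ceiling(40/12).

Final answer: 4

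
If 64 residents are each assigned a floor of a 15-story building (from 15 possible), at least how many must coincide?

There are 15 possible values for floor of a 15-story building. With 64 residents and 15 categories, by pigeonhole: ceiling(64/15).

Final answer: 5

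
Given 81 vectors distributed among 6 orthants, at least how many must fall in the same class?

By pigeonhole with 81 objects and 6 categories: ceiling(81/6).

Final answer: 14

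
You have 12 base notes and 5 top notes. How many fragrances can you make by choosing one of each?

By the multiplication principle: 12 x 5.

Final answer: 60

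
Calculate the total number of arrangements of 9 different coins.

The number of ways to arrange 9 distinct objects is 9!.

Final answer: 9! = 362880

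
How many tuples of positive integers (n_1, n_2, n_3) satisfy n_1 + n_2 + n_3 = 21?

Substitute n'_i = n_i - 1 (so n'_i >= 0). Then sum n'_i = 21 - 3 = 18.
Stars and bars: C(18+3-1, 3-1) = C(20,2).

Final answer: C(20,2) = 190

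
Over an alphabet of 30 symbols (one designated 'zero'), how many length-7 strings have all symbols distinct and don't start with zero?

First digit: 29 (nonzero). Second: 29 (not first). Third: 28, etc.
Total: 29 x 29 x 28 x 27 x 26 x 25 x 24.

Final answer: 9918417600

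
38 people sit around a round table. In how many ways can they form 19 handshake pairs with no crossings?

This is counted by the nth Catalan number C_n. Here n = 38/2 = 19.
Using C_0 = 1 and C_(k+1) = C_k x 2(2k+1)/(k+2), build up term by term: C_1=1, C_2=2, C_3=5, C_4=14, C_5=42, C_6=132, C_7=429, C_8=1430, C_9=4862, C_10=16796, C_11=58786, C_12=208012, C_13=742900, C_14=2674440, C_15=9694845, C_16=35357670, C_17=129644790, C_18=477638700, C_19=1767263190.

Final answer: C_{19} = 1767263190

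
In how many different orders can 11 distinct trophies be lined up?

The number of ways to arrange 11 distinct objects is 11!.

Final answer: 11! = 39916800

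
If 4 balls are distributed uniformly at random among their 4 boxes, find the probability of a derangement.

Derangements satisfy D(n) = (n-1)(D(n-1) + D(n-2)), starting from D(0)=1, D(1)=0.
Building up: D(2)=1, D(3)=2, D(4)=9.
Total arrangements: 4! = 24.
Probability = D(4)/4! = 3/8.

Final answer: D(4)/4! = 9/24 = 0.375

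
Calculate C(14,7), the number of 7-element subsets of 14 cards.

C(14,7) = 14!/(7! x (14-7)!).

Final answer: C(14,7) = 3432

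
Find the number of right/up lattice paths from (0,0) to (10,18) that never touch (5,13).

Total paths to (10,18): C(28,18) = 13123110.
Paths through (5,13): C(18,13) x C(10,5) = 2159136.
Avoiding (5,13): 13123110 - 2159136.

Final answer: 10963974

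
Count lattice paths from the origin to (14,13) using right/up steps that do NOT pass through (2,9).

Total paths to (14,13): C(27,13) = 20058300.
Paths through (2,9): C(11,9) x C(16,4) = 100100.
Avoiding (2,9): 20058300 - 100100.

Final answer: 19958200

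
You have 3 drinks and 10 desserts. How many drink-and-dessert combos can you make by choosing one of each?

By the multiplication principle: 3 x 10.

Final answer: 30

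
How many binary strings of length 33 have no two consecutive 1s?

A valid string ends in 0 (append to any length-(n-1) valid string) or in 01 (append to any length-(n-2) valid string), so a(n) = a(n-1) + a(n-2) with a(1)=2, a(2)=3.
Building up term by term: a(1)=2, a(2)=3, a(3)=5, a(4)=8, a(5)=13, a(6)=21, a(7)=34, a(8)=55, a(9)=89, a(10)=144, a(11)=233, a(12)=377, a(13)=610, a(14)=987, a(15)=1597, a(16)=2584, a(17)=4181, a(18)=6765, a(19)=10946, a(20)=17711, a(21)=28657, a(22)=46368, a(23)=75025, a(24)=121393, a(25)=196418, a(26)=317811, a(27)=514229, a(28)=832040, a(29)=1346269, a(30)=2178309, a(31)=3524578, a(32)=5702887, a(33)=9227465.

Final answer: 9227465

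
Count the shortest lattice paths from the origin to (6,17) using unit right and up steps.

Each path has 6 right steps and 17 up steps in some order (23 steps total).
Choose which 17 of the 23 steps are up: C(23,17).

Final answer: C(23,17) = 100947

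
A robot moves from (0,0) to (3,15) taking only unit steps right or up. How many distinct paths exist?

Each path has 3 right steps and 15 up steps in some order (18 steps total).
Choose which 15 of the 18 steps are up: C(18,15).

Final answer: C(18,15) = 816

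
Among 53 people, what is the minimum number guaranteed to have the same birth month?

There are 12 possible values for birth month. With 53 people and 12 categories, by pigeonhole: ceiling(53/12).

Final answer: 5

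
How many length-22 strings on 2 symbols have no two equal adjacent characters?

First character: 2 choices. Each subsequent: 1 choices (must differ from the previous one).
Total: 2 x 1^21.

Final answer: 2 x 1^{21} = 2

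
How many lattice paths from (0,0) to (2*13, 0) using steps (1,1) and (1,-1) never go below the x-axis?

Total monotonic paths to (13,13): C(26,13) = 10400600.
Paths that cross above y=x (reflection bijection): C(26,14) = 9657700.
Valid Dyck paths: 10400600 - 9657700.
(These counts are the Catalan numbers.)

Final answer: C_{13} = 742900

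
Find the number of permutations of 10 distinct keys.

The number of ways to arrange 10 distinct objects is 10!.

Final answer: 10! = 3628800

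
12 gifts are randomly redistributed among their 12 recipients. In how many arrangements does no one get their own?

Use the recurrence D(n) = (n-1)(D(n-1) + D(n-2)) with D(0)=1, D(1)=0.
D(2) = 1 x (0 + 1) = 1
D(3) = 2 x (1 + 0) = 2
D(4) = 3 x (2 + 1) = 9
D(5) = 4 x (9 + 2) = 44
D(6) = 5 x (44 + 9) = 265
D(7) = 6 x (265 + 44) = 1854
D(8) = 7 x (1854 + 265) = 14833
D(9) = 8 x (14833 + 1854) = 133496
D(10) = 9 x (133496 + 14833) = 1334961
D(11) = 10 x (1334961 + 133496) = 14684570
D(12) = 11 x (D(11) + D(10)) = 11 x (14684570 + 1334961)

Final answer: D(12) = 176214841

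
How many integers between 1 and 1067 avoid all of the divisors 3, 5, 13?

|div by 3|=355, |div by 5|=213, |div by 13|=82.
|div by 3&5|=71, |div by 3&13|=27, |div by 5&13|=16, |div by all|=5.
By inclusion-exclusion, divisible by at least one: 355+213+82-71-27-16+5 = 541.
Not divisible by any: 1067 - 541.

Final answer: 526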